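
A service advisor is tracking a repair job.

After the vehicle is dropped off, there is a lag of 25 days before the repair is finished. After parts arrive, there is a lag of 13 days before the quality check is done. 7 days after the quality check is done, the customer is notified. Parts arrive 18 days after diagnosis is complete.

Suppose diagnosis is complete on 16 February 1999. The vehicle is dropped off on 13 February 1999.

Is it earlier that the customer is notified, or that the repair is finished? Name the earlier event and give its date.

Diagnosis is complete: Feb 16, 1999.
Parts arrive: Feb 16, 1999 + 18 days = Mar 6, 1999.
The quality check is done: Mar 6, 1999 + 13 days = Mar 19, 1999.
The customer is notified: Mar 19, 1999 + 7 days = Mar 26, 1999.
The vehicle is dropped off: Feb 13, 1999.
The repair is finished: Feb 13, 1999 + 25 days = Mar 10, 1999.
Comparing: the customer is notified on Mar 26, 1999 vs the repair is finished on Mar 10, 1999. Earlier: the repair is finished.

The repair is finished — 10 March 1999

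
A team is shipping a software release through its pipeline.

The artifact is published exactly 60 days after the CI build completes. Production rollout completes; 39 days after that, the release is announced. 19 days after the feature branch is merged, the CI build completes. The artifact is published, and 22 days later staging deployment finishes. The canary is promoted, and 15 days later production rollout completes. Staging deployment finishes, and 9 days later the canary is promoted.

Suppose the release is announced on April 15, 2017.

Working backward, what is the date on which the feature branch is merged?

The release is announced: Apr 15, 2017.
Production rollout completes: Apr 15, 2017 − 39 days = Mar 7, 2017.
The canary is promoted: Mar 7, 2017 − 15 days = Feb 20, 2017.
Staging deployment finishes: Feb 20, 2017 − 9 days = Feb 11, 2017.
The artifact is published: Feb 11, 2017 − 22 days = Jan 20, 2017.
The CI build completes: Jan 20, 2017 − 60 days = Nov 21, 2016.
The feature branch is merged: Nov 21, 2016 − 19 days = Nov 2, 2016.

November 2, 2016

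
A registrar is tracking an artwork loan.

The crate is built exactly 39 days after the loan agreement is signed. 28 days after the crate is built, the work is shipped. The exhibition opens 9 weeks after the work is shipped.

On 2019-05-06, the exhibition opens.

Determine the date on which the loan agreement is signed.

2018-12-27

The exhibition opens: May 6, 2019.
The work is shipped: May 6, 2019 − 9 weeks = Mar 4, 2019.
The crate is built: Mar 4, 2019 − 28 days = Feb 4, 2019.
The loan agreement is signed: Feb 4, 2019 − 39 days = Dec 27, 2018.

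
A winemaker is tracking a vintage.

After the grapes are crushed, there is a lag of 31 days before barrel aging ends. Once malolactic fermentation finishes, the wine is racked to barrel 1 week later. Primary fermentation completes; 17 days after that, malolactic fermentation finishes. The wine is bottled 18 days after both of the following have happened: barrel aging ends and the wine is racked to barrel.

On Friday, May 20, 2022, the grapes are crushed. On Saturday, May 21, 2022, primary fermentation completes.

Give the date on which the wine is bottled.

Friday, July 8, 2022

The grapes are crushed: May 20, 2022.
Barrel aging ends: May 20, 2022 + 31 days = Jun 20, 2022.
Primary fermentation completes: May 21, 2022.
Malolactic fermentation finishes: May 21, 2022 + 17 days = Jun 7, 2022.
The wine is racked to barrel: Jun 7, 2022 + 1 week = Jun 14, 2022.
Both prerequisites met — barrel aging ends (Jun 20, 2022), the wine is racked to barrel (Jun 14, 2022); the later is Jun 20, 2022.
The wine is bottled: Jun 20, 2022 + 18 days = Jul 8, 2022.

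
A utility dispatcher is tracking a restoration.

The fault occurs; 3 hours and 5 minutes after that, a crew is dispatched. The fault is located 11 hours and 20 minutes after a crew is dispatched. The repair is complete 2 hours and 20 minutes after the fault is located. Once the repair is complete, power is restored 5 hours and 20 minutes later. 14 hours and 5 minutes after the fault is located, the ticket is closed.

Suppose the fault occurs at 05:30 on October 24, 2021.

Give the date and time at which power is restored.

The fault occurs: 05:30 Oct 24, 2021.
A crew is dispatched: 05:30 Oct 24, 2021 + 3h05m = 08:35 Oct 24, 2021.
The fault is located: 08:35 Oct 24, 2021 + 11h20m = 19:55 Oct 24, 2021.
The repair is complete: 19:55 Oct 24, 2021 + 2h20m = 22:15 Oct 24, 2021.
Power is restored: 22:15 Oct 24, 2021 + 5h20m = 03:35 Oct 25, 2021.

03:35 on October 25, 2021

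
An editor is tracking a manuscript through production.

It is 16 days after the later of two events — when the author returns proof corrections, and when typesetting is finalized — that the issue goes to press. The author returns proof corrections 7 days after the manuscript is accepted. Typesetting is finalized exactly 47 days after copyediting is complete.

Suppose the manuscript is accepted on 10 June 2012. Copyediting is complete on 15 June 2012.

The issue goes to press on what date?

17 August 2012

The manuscript is accepted: Jun 10, 2012.
The author returns proof corrections: Jun 10, 2012 + 7 days = Jun 17, 2012.
Copyediting is complete: Jun 15, 2012.
Typesetting is finalized: Jun 15, 2012 + 47 days = Aug 1, 2012.
Both prerequisites met — the author returns proof corrections (Jun 17, 2012), typesetting is finalized (Aug 1, 2012); the later is Aug 1, 2012.
The issue goes to press: Aug 1, 2012 + 16 days = Aug 17, 2012.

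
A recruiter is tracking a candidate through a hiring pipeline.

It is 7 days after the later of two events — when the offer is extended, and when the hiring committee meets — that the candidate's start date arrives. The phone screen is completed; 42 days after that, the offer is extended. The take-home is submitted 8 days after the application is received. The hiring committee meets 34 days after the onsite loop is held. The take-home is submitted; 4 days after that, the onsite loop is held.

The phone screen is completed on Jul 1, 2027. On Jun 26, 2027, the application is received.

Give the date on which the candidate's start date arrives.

The phone screen is completed: Jul 1, 2027.
The offer is extended: Jul 1, 2027 + 42 days = Aug 12, 2027.
The application is received: Jun 26, 2027.
The take-home is submitted: Jun 26, 2027 + 8 days = Jul 4, 2027.
The onsite loop is held: Jul 4, 2027 + 4 days = Jul 8, 2027.
The hiring committee meets: Jul 8, 2027 + 34 days = Aug 11, 2027.
Both prerequisites met — the offer is extended (Aug 12, 2027), the hiring committee meets (Aug 11, 2027); the later is Aug 12, 2027.
The candidate's start date arrives: Aug 12, 2027 + 7 days = Aug 19, 2027.

Aug 19, 2027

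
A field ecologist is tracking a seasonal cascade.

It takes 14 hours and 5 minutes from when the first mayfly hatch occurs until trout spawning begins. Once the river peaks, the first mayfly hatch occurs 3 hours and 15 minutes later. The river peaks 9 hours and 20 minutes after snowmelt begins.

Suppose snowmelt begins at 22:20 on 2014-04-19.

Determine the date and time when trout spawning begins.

01:00 on 2014-04-21

Snowmelt begins: 22:20 Apr 19, 2014.
The river peaks: 22:20 Apr 19, 2014 + 9h20m = 07:40 Apr 20, 2014.
The first mayfly hatch occurs: 07:40 Apr 20, 2014 + 3h15m = 10:55 Apr 20, 2014.
Trout spawning begins: 10:55 Apr 20, 2014 + 14h05m = 01:00 Apr 21, 2014.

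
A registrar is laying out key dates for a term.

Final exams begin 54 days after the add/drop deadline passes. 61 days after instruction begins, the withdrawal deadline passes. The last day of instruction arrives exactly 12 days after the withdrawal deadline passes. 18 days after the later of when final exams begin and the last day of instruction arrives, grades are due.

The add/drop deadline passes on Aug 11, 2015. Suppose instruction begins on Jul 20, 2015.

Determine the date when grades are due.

The add/drop deadline passes: Aug 11, 2015.
Final exams begin: Aug 11, 2015 + 54 days = Oct 4, 2015.
Instruction begins: Jul 20, 2015.
The withdrawal deadline passes: Jul 20, 2015 + 61 days = Sep 19, 2015.
The last day of instruction arrives: Sep 19, 2015 + 12 days = Oct 1, 2015.
Both prerequisites met — final exams begin (Oct 4, 2015), the last day of instruction arrives (Oct 1, 2015); the later is Oct 4, 2015.
Grades are due: Oct 4, 2015 + 18 days = Oct 22, 2015.

Oct 22, 2015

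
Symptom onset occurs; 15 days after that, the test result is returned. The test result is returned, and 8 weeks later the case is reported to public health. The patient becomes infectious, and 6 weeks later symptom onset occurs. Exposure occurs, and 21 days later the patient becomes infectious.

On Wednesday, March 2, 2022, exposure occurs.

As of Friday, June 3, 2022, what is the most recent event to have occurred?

The test result is returned

Exposure occurs: Mar 2, 2022.
The patient becomes infectious: Mar 2, 2022 + 21 days = Mar 23, 2022.
Symptom onset occurs: Mar 23, 2022 + 6 weeks = May 4, 2022.
The test result is returned: May 4, 2022 + 15 days = May 19, 2022.
The case is reported to public health: May 19, 2022 + 8 weeks = Jul 14, 2022.
Jun 3, 2022 falls between when the test result is returned (May 19, 2022) and when the case is reported to public health (Jul 14, 2022).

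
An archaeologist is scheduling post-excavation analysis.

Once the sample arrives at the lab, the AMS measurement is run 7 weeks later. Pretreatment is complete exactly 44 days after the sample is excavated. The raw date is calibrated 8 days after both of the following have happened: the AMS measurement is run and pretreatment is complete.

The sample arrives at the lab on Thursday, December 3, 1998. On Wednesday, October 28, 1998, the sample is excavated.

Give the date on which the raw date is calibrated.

Friday, January 29, 1999

The sample arrives at the lab: Dec 3, 1998.
The AMS measurement is run: Dec 3, 1998 + 7 weeks = Jan 21, 1999.
The sample is excavated: Oct 28, 1998.
Pretreatment is complete: Oct 28, 1998 + 44 days = Dec 11, 1998.
Both prerequisites met — the AMS measurement is run (Jan 21, 1999), pretreatment is complete (Dec 11, 1998); the later is Jan 21, 1999.
The raw date is calibrated: Jan 21, 1999 + 8 days = Jan 29, 1999.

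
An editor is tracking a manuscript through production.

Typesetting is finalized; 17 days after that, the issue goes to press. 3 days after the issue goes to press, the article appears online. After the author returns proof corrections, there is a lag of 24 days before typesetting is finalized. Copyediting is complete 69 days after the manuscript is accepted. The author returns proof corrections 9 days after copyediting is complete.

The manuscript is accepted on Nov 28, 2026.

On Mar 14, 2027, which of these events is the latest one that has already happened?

Typesetting is finalized

The manuscript is accepted: Nov 28, 2026.
Copyediting is complete: Nov 28, 2026 + 69 days = Feb 5, 2027.
The author returns proof corrections: Feb 5, 2027 + 9 days = Feb 14, 2027.
Typesetting is finalized: Feb 14, 2027 + 24 days = Mar 10, 2027.
The issue goes to press: Mar 10, 2027 + 17 days = Mar 27, 2027.
The article appears online: Mar 27, 2027 + 3 days = Mar 30, 2027.
Mar 14, 2027 falls between when typesetting is finalized (Mar 10, 2027) and when the issue goes to press (Mar 27, 2027).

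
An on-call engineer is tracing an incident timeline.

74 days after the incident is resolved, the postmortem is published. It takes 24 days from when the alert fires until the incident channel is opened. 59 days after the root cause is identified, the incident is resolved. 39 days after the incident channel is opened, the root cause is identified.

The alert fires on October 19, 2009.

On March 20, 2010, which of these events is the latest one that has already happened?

The alert fires: Oct 19, 2009.
The incident channel is opened: Oct 19, 2009 + 24 days = Nov 12, 2009.
The root cause is identified: Nov 12, 2009 + 39 days = Dec 21, 2009.
The incident is resolved: Dec 21, 2009 + 59 days = Feb 18, 2010.
The postmortem is published: Feb 18, 2010 + 74 days = May 3, 2010.
Mar 20, 2010 falls between when the incident is resolved (Feb 18, 2010) and when the postmortem is published (May 3, 2010).

The incident is resolved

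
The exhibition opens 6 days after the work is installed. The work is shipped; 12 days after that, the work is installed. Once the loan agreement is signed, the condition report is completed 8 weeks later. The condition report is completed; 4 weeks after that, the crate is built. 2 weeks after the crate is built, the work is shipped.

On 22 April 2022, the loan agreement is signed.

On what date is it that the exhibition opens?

The loan agreement is signed: Apr 22, 2022.
The condition report is completed: Apr 22, 2022 + 8 weeks = Jun 17, 2022.
The crate is built: Jun 17, 2022 + 4 weeks = Jul 15, 2022.
The work is shipped: Jul 15, 2022 + 2 weeks = Jul 29, 2022.
The work is installed: Jul 29, 2022 + 12 days = Aug 10, 2022.
The exhibition opens: Aug 10, 2022 + 6 days = Aug 16, 2022.

16 August 2022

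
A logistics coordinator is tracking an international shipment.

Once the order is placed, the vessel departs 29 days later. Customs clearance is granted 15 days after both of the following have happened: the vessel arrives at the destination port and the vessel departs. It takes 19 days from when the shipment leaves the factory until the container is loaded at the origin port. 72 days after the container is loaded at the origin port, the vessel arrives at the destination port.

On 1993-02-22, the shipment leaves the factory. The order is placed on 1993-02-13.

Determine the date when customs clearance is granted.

1993-06-08

The shipment leaves the factory: Feb 22, 1993.
The container is loaded at the origin port: Feb 22, 1993 + 19 days = Mar 13, 1993.
The vessel arrives at the destination port: Mar 13, 1993 + 72 days = May 24, 1993.
The order is placed: Feb 13, 1993.
The vessel departs: Feb 13, 1993 + 29 days = Mar 14, 1993.
Both prerequisites met — the vessel arrives at the destination port (May 24, 1993), the vessel departs (Mar 14, 1993); the later is May 24, 1993.
Customs clearance is granted: May 24, 1993 + 15 days = Jun 8, 1993.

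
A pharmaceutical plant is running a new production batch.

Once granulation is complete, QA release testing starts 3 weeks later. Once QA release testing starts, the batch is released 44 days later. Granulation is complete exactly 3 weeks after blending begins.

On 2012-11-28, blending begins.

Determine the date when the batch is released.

Blending begins: Nov 28, 2012.
Granulation is complete: Nov 28, 2012 + 3 weeks = Dec 19, 2012.
QA release testing starts: Dec 19, 2012 + 3 weeks = Jan 9, 2013.
The batch is released: Jan 9, 2013 + 44 days = Feb 22, 2013.

2013-02-22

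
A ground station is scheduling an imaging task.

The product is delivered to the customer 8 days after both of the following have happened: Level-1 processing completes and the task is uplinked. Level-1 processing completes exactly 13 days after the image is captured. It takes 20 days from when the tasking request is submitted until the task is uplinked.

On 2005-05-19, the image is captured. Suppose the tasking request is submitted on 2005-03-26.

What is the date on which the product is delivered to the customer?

The image is captured: May 19, 2005.
Level-1 processing completes: May 19, 2005 + 13 days = Jun 1, 2005.
The tasking request is submitted: Mar 26, 2005.
The task is uplinked: Mar 26, 2005 + 20 days = Apr 15, 2005.
Both prerequisites met — Level-1 processing completes (Jun 1, 2005), the task is uplinked (Apr 15, 2005); the later is Jun 1, 2005.
The product is delivered to the customer: Jun 1, 2005 + 8 days = Jun 9, 2005.

2005-06-09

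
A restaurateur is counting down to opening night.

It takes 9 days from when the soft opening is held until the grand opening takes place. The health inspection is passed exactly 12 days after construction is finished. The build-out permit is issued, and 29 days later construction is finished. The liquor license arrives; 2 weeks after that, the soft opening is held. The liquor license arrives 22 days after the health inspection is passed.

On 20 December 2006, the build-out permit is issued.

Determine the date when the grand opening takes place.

16 March 2007

The build-out permit is issued: Dec 20, 2006.
Construction is finished: Dec 20, 2006 + 29 days = Jan 18, 2007.
The health inspection is passed: Jan 18, 2007 + 12 days = Jan 30, 2007.
The liquor license arrives: Jan 30, 2007 + 22 days = Feb 21, 2007.
The soft opening is held: Feb 21, 2007 + 2 weeks = Mar 7, 2007.
The grand opening takes place: Mar 7, 2007 + 9 days = Mar 16, 2007.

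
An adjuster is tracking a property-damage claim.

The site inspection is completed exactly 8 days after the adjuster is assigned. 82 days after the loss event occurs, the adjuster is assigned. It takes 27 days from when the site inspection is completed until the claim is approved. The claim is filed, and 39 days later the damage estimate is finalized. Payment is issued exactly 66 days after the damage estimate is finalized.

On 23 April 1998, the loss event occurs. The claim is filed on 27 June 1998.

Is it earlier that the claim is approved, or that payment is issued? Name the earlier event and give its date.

The claim is approved — 18 August 1998

The loss event occurs: Apr 23, 1998.
The adjuster is assigned: Apr 23, 1998 + 82 days = Jul 14, 1998.
The site inspection is completed: Jul 14, 1998 + 8 days = Jul 22, 1998.
The claim is approved: Jul 22, 1998 + 27 days = Aug 18, 1998.
The claim is filed: Jun 27, 1998.
The damage estimate is finalized: Jun 27, 1998 + 39 days = Aug 5, 1998.
Payment is issued: Aug 5, 1998 + 66 days = Oct 10, 1998.
Comparing: the claim is approved on Aug 18, 1998 vs payment is issued on Oct 10, 1998. Earlier: the claim is approved.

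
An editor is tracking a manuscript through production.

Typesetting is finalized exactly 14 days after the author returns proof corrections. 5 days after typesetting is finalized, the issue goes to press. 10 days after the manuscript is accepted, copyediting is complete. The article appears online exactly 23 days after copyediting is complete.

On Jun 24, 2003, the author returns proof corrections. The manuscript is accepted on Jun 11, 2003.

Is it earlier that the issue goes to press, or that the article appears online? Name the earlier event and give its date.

The author returns proof corrections: Jun 24, 2003.
Typesetting is finalized: Jun 24, 2003 + 14 days = Jul 8, 2003.
The issue goes to press: Jul 8, 2003 + 5 days = Jul 13, 2003.
The manuscript is accepted: Jun 11, 2003.
Copyediting is complete: Jun 11, 2003 + 10 days = Jun 21, 2003.
The article appears online: Jun 21, 2003 + 23 days = Jul 14, 2003.
Comparing: the issue goes to press on Jul 13, 2003 vs the article appears online on Jul 14, 2003. Earlier: the issue goes to press.

The issue goes to press — Jul 13, 2003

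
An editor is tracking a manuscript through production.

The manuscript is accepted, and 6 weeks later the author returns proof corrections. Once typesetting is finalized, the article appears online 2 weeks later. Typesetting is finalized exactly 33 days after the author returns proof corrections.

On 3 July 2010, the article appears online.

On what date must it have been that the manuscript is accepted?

The article appears online: Jul 3, 2010.
Typesetting is finalized: Jul 3, 2010 − 2 weeks = Jun 19, 2010.
The author returns proof corrections: Jun 19, 2010 − 33 days = May 17, 2010.
The manuscript is accepted: May 17, 2010 − 6 weeks = Apr 5, 2010.

5 April 2010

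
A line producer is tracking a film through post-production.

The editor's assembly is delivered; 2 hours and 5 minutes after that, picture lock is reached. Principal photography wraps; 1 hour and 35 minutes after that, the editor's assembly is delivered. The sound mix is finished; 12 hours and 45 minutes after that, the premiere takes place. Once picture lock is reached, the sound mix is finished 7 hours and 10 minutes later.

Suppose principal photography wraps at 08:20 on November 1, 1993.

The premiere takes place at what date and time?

07:55 on November 2, 1993

Principal photography wraps: 08:20 Nov 1, 1993.
The editor's assembly is delivered: 08:20 Nov 1, 1993 + 1h35m = 09:55 Nov 1, 1993.
Picture lock is reached: 09:55 Nov 1, 1993 + 2h05m = 12:00 Nov 1, 1993.
The sound mix is finished: 12:00 Nov 1, 1993 + 7h10m = 19:10 Nov 1, 1993.
The premiere takes place: 19:10 Nov 1, 1993 + 12h45m = 07:55 Nov 2, 1993.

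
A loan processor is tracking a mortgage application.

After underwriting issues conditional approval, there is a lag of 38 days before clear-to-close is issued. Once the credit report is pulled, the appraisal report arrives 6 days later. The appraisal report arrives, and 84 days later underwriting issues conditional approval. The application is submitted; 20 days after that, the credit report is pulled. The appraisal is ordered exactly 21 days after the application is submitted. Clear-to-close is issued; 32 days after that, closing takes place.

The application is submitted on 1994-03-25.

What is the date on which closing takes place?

1994-09-21

The application is submitted: Mar 25, 1994.
The credit report is pulled: Mar 25, 1994 + 20 days = Apr 14, 1994.
The appraisal report arrives: Apr 14, 1994 + 6 days = Apr 20, 1994.
Underwriting issues conditional approval: Apr 20, 1994 + 84 days = Jul 13, 1994.
Clear-to-close is issued: Jul 13, 1994 + 38 days = Aug 20, 1994.
Closing takes place: Aug 20, 1994 + 32 days = Sep 21, 1994.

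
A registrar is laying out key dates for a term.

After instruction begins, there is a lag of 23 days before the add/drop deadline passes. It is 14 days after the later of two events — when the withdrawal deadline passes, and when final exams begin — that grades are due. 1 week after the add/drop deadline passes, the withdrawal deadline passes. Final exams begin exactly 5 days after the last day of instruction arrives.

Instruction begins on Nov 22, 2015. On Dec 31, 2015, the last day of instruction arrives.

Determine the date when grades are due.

Instruction begins: Nov 22, 2015.
The add/drop deadline passes: Nov 22, 2015 + 23 days = Dec 15, 2015.
The withdrawal deadline passes: Dec 15, 2015 + 1 week = Dec 22, 2015.
The last day of instruction arrives: Dec 31, 2015.
Final exams begin: Dec 31, 2015 + 5 days = Jan 5, 2016.
Both prerequisites met — the withdrawal deadline passes (Dec 22, 2015), final exams begin (Jan 5, 2016); the later is Jan 5, 2016.
Grades are due: Jan 5, 2016 + 14 days = Jan 19, 2016.

Jan 19, 2016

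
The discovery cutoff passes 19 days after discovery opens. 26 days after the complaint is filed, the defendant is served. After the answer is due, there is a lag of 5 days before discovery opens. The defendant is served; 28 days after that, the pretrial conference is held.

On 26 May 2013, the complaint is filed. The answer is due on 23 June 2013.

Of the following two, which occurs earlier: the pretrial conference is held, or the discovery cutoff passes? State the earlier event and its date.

The discovery cutoff passes — 17 July 2013

The complaint is filed: May 26, 2013.
The defendant is served: May 26, 2013 + 26 days = Jun 21, 2013.
The pretrial conference is held: Jun 21, 2013 + 28 days = Jul 19, 2013.
The answer is due: Jun 23, 2013.
Discovery opens: Jun 23, 2013 + 5 days = Jun 28, 2013.
The discovery cutoff passes: Jun 28, 2013 + 19 days = Jul 17, 2013.
Comparing: the pretrial conference is held on Jul 19, 2013 vs the discovery cutoff passes on Jul 17, 2013. Earlier: the discovery cutoff passes.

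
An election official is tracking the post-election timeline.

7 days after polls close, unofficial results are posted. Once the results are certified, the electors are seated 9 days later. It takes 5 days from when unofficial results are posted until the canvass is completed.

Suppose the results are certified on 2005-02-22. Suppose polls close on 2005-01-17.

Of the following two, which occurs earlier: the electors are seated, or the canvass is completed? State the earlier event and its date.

The results are certified: Feb 22, 2005.
The electors are seated: Feb 22, 2005 + 9 days = Mar 3, 2005.
Polls close: Jan 17, 2005.
Unofficial results are posted: Jan 17, 2005 + 7 days = Jan 24, 2005.
The canvass is completed: Jan 24, 2005 + 5 days = Jan 29, 2005.
Comparing: the electors are seated on Mar 3, 2005 vs the canvass is completed on Jan 29, 2005. Earlier: the canvass is completed.

The canvass is completed — 2005-01-29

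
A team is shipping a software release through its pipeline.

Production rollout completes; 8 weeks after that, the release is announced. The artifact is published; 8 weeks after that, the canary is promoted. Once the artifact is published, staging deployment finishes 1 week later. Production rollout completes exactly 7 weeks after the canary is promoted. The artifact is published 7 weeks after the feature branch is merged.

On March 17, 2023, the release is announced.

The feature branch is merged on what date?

August 19, 2022

The release is announced: Mar 17, 2023.
Production rollout completes: Mar 17, 2023 − 8 weeks = Jan 20, 2023.
The canary is promoted: Jan 20, 2023 − 7 weeks = Dec 2, 2022.
The artifact is published: Dec 2, 2022 − 8 weeks = Oct 7, 2022.
The feature branch is merged: Oct 7, 2022 − 7 weeks = Aug 19, 2022.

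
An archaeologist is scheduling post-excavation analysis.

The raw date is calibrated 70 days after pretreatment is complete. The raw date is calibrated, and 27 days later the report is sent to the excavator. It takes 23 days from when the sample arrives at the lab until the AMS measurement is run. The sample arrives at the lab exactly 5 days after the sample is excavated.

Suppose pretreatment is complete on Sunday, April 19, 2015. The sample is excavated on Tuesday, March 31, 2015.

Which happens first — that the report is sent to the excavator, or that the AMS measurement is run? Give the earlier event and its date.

Pretreatment is complete: Apr 19, 2015.
The raw date is calibrated: Apr 19, 2015 + 70 days = Jun 28, 2015.
The report is sent to the excavator: Jun 28, 2015 + 27 days = Jul 25, 2015.
The sample is excavated: Mar 31, 2015.
The sample arrives at the lab: Mar 31, 2015 + 5 days = Apr 5, 2015.
The AMS measurement is run: Apr 5, 2015 + 23 days = Apr 28, 2015.
Comparing: the report is sent to the excavator on Jul 25, 2015 vs the AMS measurement is run on Apr 28, 2015. Earlier: the AMS measurement is run.

The AMS measurement is run — Tuesday, April 28, 2015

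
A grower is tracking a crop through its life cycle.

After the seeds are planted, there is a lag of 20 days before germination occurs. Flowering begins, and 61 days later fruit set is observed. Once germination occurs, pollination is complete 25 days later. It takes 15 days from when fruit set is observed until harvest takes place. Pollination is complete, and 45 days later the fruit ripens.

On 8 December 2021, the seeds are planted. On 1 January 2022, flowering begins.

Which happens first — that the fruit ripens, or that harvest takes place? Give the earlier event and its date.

The seeds are planted: Dec 8, 2021.
Germination occurs: Dec 8, 2021 + 20 days = Dec 28, 2021.
Pollination is complete: Dec 28, 2021 + 25 days = Jan 22, 2022.
The fruit ripens: Jan 22, 2022 + 45 days = Mar 8, 2022.
Flowering begins: Jan 1, 2022.
Fruit set is observed: Jan 1, 2022 + 61 days = Mar 3, 2022.
Harvest takes place: Mar 3, 2022 + 15 days = Mar 18, 2022.
Comparing: the fruit ripens on Mar 8, 2022 vs harvest takes place on Mar 18, 2022. Earlier: the fruit ripens.

The fruit ripens — 8 March 2022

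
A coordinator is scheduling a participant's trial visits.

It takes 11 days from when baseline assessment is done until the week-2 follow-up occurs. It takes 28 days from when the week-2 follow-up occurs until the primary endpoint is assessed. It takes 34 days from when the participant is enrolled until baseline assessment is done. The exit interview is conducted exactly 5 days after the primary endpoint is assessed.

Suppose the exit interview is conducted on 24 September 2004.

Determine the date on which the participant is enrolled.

8 July 2004

The exit interview is conducted: Sep 24, 2004.
The primary endpoint is assessed: Sep 24, 2004 − 5 days = Sep 19, 2004.
The week-2 follow-up occurs: Sep 19, 2004 − 28 days = Aug 22, 2004.
Baseline assessment is done: Aug 22, 2004 − 11 days = Aug 11, 2004.
The participant is enrolled: Aug 11, 2004 − 34 days = Jul 8, 2004.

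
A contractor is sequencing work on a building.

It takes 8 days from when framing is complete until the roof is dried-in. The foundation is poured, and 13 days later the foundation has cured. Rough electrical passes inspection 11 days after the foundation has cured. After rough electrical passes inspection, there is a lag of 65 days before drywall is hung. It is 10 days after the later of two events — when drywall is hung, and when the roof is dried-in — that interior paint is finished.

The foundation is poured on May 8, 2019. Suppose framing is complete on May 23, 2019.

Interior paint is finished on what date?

Aug 15, 2019

The foundation is poured: May 8, 2019.
The foundation has cured: May 8, 2019 + 13 days = May 21, 2019.
Rough electrical passes inspection: May 21, 2019 + 11 days = Jun 1, 2019.
Drywall is hung: Jun 1, 2019 + 65 days = Aug 5, 2019.
Framing is complete: May 23, 2019.
The roof is dried-in: May 23, 2019 + 8 days = May 31, 2019.
Both prerequisites met — drywall is hung (Aug 5, 2019), the roof is dried-in (May 31, 2019); the later is Aug 5, 2019.
Interior paint is finished: Aug 5, 2019 + 10 days = Aug 15, 2019.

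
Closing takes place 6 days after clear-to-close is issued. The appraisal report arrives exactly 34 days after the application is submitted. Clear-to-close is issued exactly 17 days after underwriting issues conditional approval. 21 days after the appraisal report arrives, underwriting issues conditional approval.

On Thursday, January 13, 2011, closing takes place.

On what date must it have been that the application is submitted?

Closing takes place: Jan 13, 2011.
Clear-to-close is issued: Jan 13, 2011 − 6 days = Jan 7, 2011.
Underwriting issues conditional approval: Jan 7, 2011 − 17 days = Dec 21, 2010.
The appraisal report arrives: Dec 21, 2010 − 21 days = Nov 30, 2010.
The application is submitted: Nov 30, 2010 − 34 days = Oct 27, 2010.

Wednesday, October 27, 2010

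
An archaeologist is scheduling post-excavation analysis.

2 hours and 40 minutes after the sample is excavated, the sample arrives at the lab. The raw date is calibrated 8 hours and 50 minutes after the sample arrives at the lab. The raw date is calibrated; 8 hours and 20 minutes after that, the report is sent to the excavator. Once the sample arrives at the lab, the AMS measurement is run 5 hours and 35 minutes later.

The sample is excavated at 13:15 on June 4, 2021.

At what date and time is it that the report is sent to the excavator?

09:05 on June 5, 2021

The sample is excavated: 13:15 Jun 4, 2021.
The sample arrives at the lab: 13:15 Jun 4, 2021 + 2h40m = 15:55 Jun 4, 2021.
The raw date is calibrated: 15:55 Jun 4, 2021 + 8h50m = 00:45 Jun 5, 2021.
The report is sent to the excavator: 00:45 Jun 5, 2021 + 8h20m = 09:05 Jun 5, 2021.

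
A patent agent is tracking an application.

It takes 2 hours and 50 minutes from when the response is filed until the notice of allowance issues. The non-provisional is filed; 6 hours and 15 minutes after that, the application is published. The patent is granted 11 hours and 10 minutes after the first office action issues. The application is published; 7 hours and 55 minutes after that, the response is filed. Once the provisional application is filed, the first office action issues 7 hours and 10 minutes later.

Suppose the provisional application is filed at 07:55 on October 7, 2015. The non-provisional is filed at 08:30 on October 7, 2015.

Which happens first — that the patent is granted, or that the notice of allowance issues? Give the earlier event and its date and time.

The provisional application is filed: 07:55 Oct 7, 2015.
The first office action issues: 07:55 Oct 7, 2015 + 7h10m = 15:05 Oct 7, 2015.
The patent is granted: 15:05 Oct 7, 2015 + 11h10m = 02:15 Oct 8, 2015.
The non-provisional is filed: 08:30 Oct 7, 2015.
The application is published: 08:30 Oct 7, 2015 + 6h15m = 14:45 Oct 7, 2015.
The response is filed: 14:45 Oct 7, 2015 + 7h55m = 22:40 Oct 7, 2015.
The notice of allowance issues: 22:40 Oct 7, 2015 + 2h50m = 01:30 Oct 8, 2015.
Comparing: the patent is granted at 02:15 Oct 8, 2015 vs the notice of allowance issues at 01:30 Oct 8, 2015. Earlier: the notice of allowance issues.

The notice of allowance issues — 01:30 on October 8, 2015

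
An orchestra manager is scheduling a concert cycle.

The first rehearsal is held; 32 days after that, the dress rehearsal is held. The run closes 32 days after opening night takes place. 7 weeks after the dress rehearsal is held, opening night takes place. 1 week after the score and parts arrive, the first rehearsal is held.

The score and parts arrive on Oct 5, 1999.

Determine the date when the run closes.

The score and parts arrive: Oct 5, 1999.
The first rehearsal is held: Oct 5, 1999 + 1 week = Oct 12, 1999.
The dress rehearsal is held: Oct 12, 1999 + 32 days = Nov 13, 1999.
Opening night takes place: Nov 13, 1999 + 7 weeks = Jan 1, 2000.
The run closes: Jan 1, 2000 + 32 days = Feb 2, 2000.

Feb 2, 2000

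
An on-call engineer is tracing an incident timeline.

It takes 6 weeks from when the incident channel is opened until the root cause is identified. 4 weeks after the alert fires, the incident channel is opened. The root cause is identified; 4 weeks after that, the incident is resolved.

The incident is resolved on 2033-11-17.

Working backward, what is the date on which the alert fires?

The incident is resolved: Nov 17, 2033.
The root cause is identified: Nov 17, 2033 − 4 weeks = Oct 20, 2033.
The incident channel is opened: Oct 20, 2033 − 6 weeks = Sep 8, 2033.
The alert fires: Sep 8, 2033 − 4 weeks = Aug 11, 2033.

2033-08-11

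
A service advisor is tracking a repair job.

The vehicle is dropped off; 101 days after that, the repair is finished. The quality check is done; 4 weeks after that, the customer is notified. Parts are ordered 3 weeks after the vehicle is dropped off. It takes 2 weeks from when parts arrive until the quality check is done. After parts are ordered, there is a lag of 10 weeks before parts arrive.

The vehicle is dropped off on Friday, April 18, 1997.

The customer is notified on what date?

Friday, August 29, 1997

The vehicle is dropped off: Apr 18, 1997.
Parts are ordered: Apr 18, 1997 + 3 weeks = May 9, 1997.
Parts arrive: May 9, 1997 + 10 weeks = Jul 18, 1997.
The quality check is done: Jul 18, 1997 + 2 weeks = Aug 1, 1997.
The customer is notified: Aug 1, 1997 + 4 weeks = Aug 29, 1997.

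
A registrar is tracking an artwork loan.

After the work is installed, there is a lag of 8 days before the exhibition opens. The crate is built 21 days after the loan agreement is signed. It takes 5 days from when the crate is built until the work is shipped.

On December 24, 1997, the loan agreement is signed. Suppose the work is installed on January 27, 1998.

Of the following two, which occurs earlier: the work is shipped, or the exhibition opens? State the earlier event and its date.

The loan agreement is signed: Dec 24, 1997.
The crate is built: Dec 24, 1997 + 21 days = Jan 14, 1998.
The work is shipped: Jan 14, 1998 + 5 days = Jan 19, 1998.
The work is installed: Jan 27, 1998.
The exhibition opens: Jan 27, 1998 + 8 days = Feb 4, 1998.
Comparing: the work is shipped on Jan 19, 1998 vs the exhibition opens on Feb 4, 1998. Earlier: the work is shipped.

The work is shipped — January 19, 1998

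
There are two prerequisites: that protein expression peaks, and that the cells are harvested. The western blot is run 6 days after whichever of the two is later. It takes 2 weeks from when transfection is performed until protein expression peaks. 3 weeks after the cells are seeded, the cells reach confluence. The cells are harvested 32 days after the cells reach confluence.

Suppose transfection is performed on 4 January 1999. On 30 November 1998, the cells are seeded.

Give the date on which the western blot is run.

28 January 1999

Transfection is performed: Jan 4, 1999.
Protein expression peaks: Jan 4, 1999 + 2 weeks = Jan 18, 1999.
The cells are seeded: Nov 30, 1998.
The cells reach confluence: Nov 30, 1998 + 3 weeks = Dec 21, 1998.
The cells are harvested: Dec 21, 1998 + 32 days = Jan 22, 1999.
Both prerequisites met — protein expression peaks (Jan 18, 1999), the cells are harvested (Jan 22, 1999); the later is Jan 22, 1999.
The western blot is run: Jan 22, 1999 + 6 days = Jan 28, 1999.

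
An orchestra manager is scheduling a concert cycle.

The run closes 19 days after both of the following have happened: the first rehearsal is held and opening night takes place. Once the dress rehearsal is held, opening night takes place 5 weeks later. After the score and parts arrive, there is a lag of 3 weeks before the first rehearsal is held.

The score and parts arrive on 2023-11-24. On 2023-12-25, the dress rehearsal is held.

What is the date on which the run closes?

2024-02-17

The score and parts arrive: Nov 24, 2023.
The first rehearsal is held: Nov 24, 2023 + 3 weeks = Dec 15, 2023.
The dress rehearsal is held: Dec 25, 2023.
Opening night takes place: Dec 25, 2023 + 5 weeks = Jan 29, 2024.
Both prerequisites met — the first rehearsal is held (Dec 15, 2023), opening night takes place (Jan 29, 2024); the later is Jan 29, 2024.
The run closes: Jan 29, 2024 + 19 days = Feb 17, 2024.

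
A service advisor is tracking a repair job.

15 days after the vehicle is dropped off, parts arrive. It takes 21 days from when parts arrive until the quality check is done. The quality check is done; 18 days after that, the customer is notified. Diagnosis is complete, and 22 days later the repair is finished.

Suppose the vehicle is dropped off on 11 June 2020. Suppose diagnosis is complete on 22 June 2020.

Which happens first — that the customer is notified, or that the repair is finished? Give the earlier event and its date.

The vehicle is dropped off: Jun 11, 2020.
Parts arrive: Jun 11, 2020 + 15 days = Jun 26, 2020.
The quality check is done: Jun 26, 2020 + 21 days = Jul 17, 2020.
The customer is notified: Jul 17, 2020 + 18 days = Aug 4, 2020.
Diagnosis is complete: Jun 22, 2020.
The repair is finished: Jun 22, 2020 + 22 days = Jul 14, 2020.
Comparing: the customer is notified on Aug 4, 2020 vs the repair is finished on Jul 14, 2020. Earlier: the repair is finished.

The repair is finished — 14 July 2020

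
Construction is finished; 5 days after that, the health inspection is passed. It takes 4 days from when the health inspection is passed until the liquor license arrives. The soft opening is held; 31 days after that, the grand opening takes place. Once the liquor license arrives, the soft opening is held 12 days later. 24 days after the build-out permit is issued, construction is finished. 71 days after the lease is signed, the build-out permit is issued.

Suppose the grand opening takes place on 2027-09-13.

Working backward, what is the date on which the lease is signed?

The grand opening takes place: Sep 13, 2027.
The soft opening is held: Sep 13, 2027 − 31 days = Aug 13, 2027.
The liquor license arrives: Aug 13, 2027 − 12 days = Aug 1, 2027.
The health inspection is passed: Aug 1, 2027 − 4 days = Jul 28, 2027.
Construction is finished: Jul 28, 2027 − 5 days = Jul 23, 2027.
The build-out permit is issued: Jul 23, 2027 − 24 days = Jun 29, 2027.
The lease is signed: Jun 29, 2027 − 71 days = Apr 19, 2027.

2027-04-19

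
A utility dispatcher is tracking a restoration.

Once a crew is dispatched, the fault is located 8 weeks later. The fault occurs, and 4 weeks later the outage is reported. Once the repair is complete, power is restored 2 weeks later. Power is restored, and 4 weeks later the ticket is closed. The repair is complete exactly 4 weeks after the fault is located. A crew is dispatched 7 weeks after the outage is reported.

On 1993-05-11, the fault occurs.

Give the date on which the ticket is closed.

The fault occurs: May 11, 1993.
The outage is reported: May 11, 1993 + 4 weeks = Jun 8, 1993.
A crew is dispatched: Jun 8, 1993 + 7 weeks = Jul 27, 1993.
The fault is located: Jul 27, 1993 + 8 weeks = Sep 21, 1993.
The repair is complete: Sep 21, 1993 + 4 weeks = Oct 19, 1993.
Power is restored: Oct 19, 1993 + 2 weeks = Nov 2, 1993.
The ticket is closed: Nov 2, 1993 + 4 weeks = Nov 30, 1993.

1993-11-30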